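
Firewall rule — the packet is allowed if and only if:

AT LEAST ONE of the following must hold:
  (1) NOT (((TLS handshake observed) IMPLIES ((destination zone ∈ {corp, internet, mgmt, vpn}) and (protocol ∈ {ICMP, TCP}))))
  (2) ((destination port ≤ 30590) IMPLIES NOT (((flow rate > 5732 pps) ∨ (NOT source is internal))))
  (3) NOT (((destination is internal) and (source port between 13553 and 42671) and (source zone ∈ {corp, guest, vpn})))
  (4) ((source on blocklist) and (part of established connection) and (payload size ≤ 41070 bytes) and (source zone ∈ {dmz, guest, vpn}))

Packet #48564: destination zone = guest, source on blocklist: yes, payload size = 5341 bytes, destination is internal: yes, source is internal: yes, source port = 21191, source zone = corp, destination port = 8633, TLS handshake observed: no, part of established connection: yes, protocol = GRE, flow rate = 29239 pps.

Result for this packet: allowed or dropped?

Atomic conditions:
  TLS handshake observed: no → false
  destination zone ∈ {corp, internet, mgmt, vpn}: guest is not in the set → false
  protocol ∈ {ICMP, TCP}: GRE is not in the set → false
  destination port ≤ 30590: 8633 ≤ 30590 is true
  flow rate > 5732 pps: 29239 > 5732 is true
  NOT source is internal: yes → false
  destination is internal: yes → true
  source port between 13553 and 42671: 21191 in [13553, 42671] is true
  source zone ∈ {corp, guest, vpn}: corp is in the set → true
  source on blocklist: yes → true
  part of established connection: yes → true
  payload size ≤ 41070 bytes: 5341 ≤ 41070 is true
  source zone ∈ {dmz, guest, vpn}: corp is not in the set → false
Combine:
[1.1.2] false AND false = false
[1.1] false → false (antecedent false ⇒ implication holds) = true
[1] NOT true = false
[2.2.1] true OR false = true
[2.2] NOT true = false
[2] true → false = false
[3.1] true AND true AND true = true
[3] NOT true = false
[4] true AND true AND true AND false = false
[root] false OR false OR false OR false = false
Overall: false → dropped

Dropped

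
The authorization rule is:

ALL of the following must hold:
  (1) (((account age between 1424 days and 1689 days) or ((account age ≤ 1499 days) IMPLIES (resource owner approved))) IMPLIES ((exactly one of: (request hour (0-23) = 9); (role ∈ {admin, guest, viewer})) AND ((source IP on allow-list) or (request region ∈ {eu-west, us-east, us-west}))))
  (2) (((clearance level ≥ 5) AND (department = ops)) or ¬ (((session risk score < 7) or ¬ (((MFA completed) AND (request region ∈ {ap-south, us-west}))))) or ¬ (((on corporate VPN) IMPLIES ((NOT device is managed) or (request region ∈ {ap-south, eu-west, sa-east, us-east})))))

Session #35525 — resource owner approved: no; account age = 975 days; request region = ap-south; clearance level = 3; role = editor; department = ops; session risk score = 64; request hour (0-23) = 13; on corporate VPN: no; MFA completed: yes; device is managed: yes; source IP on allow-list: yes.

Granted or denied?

Atomic conditions:
  account age between 1424 days and 1689 days: 975 in [1424, 1689] is false
  account age ≤ 1499 days: 975 ≤ 1499 is true
  resource owner approved: no → false
  request hour (0-23) = 9: 13 == 9 is false
  role ∈ {admin, guest, viewer}: editor is not in the set → false
  source IP on allow-list: yes → true
  request region ∈ {eu-west, us-east, us-west}: ap-south is not in the set → false
  clearance level ≥ 5: 3 ≥ 5 is false
  department = ops: ops == ops is true
  session risk score < 7: 64 < 7 is false
  MFA completed: yes → true
  request region ∈ {ap-south, us-west}: ap-south is in the set → true
  on corporate VPN: no → false
  NOT device is managed: yes → false
  request region ∈ {ap-south, eu-west, sa-east, us-east}: ap-south is in the set → true
Combine:
[1.1.2] true → false = false
[1.1] false OR false = false
[1.2.1] exactly-one(false, false) = false
[1.2.2] true OR false = true
[1.2] false AND true = false
[1] false → false (antecedent false ⇒ implication holds) = true
[2.1] false AND true = false
[2.2.1.2.1] true AND true = true
[2.2.1.2] NOT true = false
[2.2.1] false OR false = false
[2.2] NOT false = true
[2.3.1.2] false OR true = true
[2.3.1] false → true (antecedent false ⇒ implication holds) = true
[2.3] NOT true = false
[2] false OR true OR false = true
[root] true AND true = true
Overall: true → granted

Granted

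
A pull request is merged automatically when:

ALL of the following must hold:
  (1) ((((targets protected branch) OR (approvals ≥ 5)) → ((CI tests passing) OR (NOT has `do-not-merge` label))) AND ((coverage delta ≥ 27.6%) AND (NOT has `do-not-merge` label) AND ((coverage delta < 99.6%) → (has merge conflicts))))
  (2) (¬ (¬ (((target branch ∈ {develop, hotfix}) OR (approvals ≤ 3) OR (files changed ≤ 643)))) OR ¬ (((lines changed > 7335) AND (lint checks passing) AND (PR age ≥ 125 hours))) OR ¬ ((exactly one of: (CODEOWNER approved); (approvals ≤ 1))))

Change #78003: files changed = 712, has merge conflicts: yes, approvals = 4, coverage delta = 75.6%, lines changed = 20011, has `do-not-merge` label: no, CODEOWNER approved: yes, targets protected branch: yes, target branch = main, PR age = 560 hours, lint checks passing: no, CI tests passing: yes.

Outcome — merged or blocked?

Atomic conditions:
  targets protected branch: yes → true
  approvals ≥ 5: 4 ≥ 5 is false
  CI tests passing: yes → true
  NOT has `do-not-merge` label: no → true
  coverage delta ≥ 27.6%: 75.6 ≥ 27.6 is true
  coverage delta < 99.6%: 75.6 < 99.6 is true
  has merge conflicts: yes → true
  target branch ∈ {develop, hotfix}: main is not in the set → false
  approvals ≤ 3: 4 ≤ 3 is false
  files changed ≤ 643: 712 ≤ 643 is false
  lines changed > 7335: 20011 > 7335 is true
  lint checks passing: no → false
  PR age ≥ 125 hours: 560 ≥ 125 is true
  CODEOWNER approved: yes → true
  approvals ≤ 1: 4 ≤ 1 is false
Combine:
[1.1.1] true OR false = true
[1.1.2] true OR true = true
[1.1] true → true = true
[1.2.3] true → true = true
[1.2] true AND true AND true = true
[1] true AND true = true
[2.1.1.1] false OR false OR false = false
[2.1.1] NOT false = true
[2.1] NOT true = false
[2.2.1] true AND false AND true = false
[2.2] NOT false = true
[2.3.1] exactly-one(true, false) = true
[2.3] NOT true = false
[2] false OR true OR false = true
[root] true AND true = true
Overall: true → merged

Merged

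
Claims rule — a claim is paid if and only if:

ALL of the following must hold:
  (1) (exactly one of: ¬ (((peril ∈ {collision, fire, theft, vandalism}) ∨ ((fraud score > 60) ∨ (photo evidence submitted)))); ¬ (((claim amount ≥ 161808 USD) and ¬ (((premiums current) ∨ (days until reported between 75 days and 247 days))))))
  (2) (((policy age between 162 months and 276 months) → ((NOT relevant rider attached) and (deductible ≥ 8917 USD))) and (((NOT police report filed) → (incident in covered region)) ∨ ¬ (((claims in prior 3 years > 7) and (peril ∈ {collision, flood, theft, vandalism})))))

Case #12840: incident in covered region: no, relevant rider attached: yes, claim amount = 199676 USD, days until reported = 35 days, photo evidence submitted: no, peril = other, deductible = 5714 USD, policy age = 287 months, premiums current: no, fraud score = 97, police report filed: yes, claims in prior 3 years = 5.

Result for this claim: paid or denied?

Denied

Atomic conditions:
  peril ∈ {collision, fire, theft, vandalism}: other is not in the set → false
  fraud score > 60: 97 > 60 is true
  photo evidence submitted: no → false
  claim amount ≥ 161808 USD: 199676 ≥ 161808 is true
  premiums current: no → false
  days until reported between 75 days and 247 days: 35 in [75, 247] is false
  policy age between 162 months and 276 months: 287 in [162, 276] is false
  NOT relevant rider attached: yes → false
  deductible ≥ 8917 USD: 5714 ≥ 8917 is false
  NOT police report filed: yes → false
  incident in covered region: no → false
  claims in prior 3 years > 7: 5 > 7 is false
  peril ∈ {collision, flood, theft, vandalism}: other is not in the set → false
Combine:
[1.1.1.2] true OR false = true
[1.1.1] false OR true = true
[1.1] NOT true = false
[1.2.1.2.1] false OR false = false
[1.2.1.2] NOT false = true
[1.2.1] true AND true = true
[1.2] NOT true = false
[1] exactly-one(false, false) = false
[2.1.2] false AND false = false
[2.1] false → false (antecedent false ⇒ implication holds) = true
[2.2.1] false → false (antecedent false ⇒ implication holds) = true
[2.2.2.1] false AND false = false
[2.2.2] NOT false = true
[2.2] true OR true = true
[2] true AND true = true
[root] false AND true = false
Overall: false → denied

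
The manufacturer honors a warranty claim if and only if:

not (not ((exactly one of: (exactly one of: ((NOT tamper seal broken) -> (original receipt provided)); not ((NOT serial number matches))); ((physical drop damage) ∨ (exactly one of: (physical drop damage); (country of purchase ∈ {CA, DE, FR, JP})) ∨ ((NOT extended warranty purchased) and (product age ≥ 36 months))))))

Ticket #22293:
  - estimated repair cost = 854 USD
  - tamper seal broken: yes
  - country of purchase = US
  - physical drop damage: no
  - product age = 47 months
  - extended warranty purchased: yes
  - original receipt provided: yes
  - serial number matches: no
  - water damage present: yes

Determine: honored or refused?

Honored

Atomic conditions:
  NOT tamper seal broken: yes → false
  original receipt provided: yes → true
  NOT serial number matches: no → true
  physical drop damage: no → false
  country of purchase ∈ {CA, DE, FR, JP}: US is not in the set → false
  NOT extended warranty purchased: yes → false
  product age ≥ 36 months: 47 ≥ 36 is true
Combine:
[1.1.1.1] false → true (antecedent false ⇒ implication holds) = true
[1.1.1.2] NOT true = false
[1.1.1] exactly-one(true, false) = true
[1.1.2.2] exactly-one(false, false) = false
[1.1.2.3] false AND true = false
[1.1.2] false OR false OR false = false
[1.1] exactly-one(true, false) = true
[1] NOT true = false
[root] NOT false = true
Overall: true → honored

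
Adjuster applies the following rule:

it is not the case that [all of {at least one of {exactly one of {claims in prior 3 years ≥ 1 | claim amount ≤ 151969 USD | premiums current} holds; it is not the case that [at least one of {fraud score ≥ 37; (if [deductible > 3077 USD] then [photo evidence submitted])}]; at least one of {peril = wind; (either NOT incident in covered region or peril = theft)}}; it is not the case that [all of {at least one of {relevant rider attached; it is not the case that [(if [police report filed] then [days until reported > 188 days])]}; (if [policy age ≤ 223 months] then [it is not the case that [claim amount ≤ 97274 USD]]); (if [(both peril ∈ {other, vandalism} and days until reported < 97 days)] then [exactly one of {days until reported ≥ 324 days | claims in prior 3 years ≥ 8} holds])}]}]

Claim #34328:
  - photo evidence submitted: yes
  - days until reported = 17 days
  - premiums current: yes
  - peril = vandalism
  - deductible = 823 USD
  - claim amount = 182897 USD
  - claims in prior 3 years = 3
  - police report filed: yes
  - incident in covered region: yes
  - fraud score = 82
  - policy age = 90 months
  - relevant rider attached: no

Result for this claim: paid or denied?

Paid

Atomic conditions:
  claims in prior 3 years ≥ 1: 3 ≥ 1 is true
  claim amount ≤ 151969 USD: 182897 ≤ 151969 is false
  premiums current: yes → true
  fraud score ≥ 37: 82 ≥ 37 is true
  deductible > 3077 USD: 823 > 3077 is false
  photo evidence submitted: yes → true
  peril = wind: vandalism == wind is false
  NOT incident in covered region: yes → false
  peril = theft: vandalism == theft is false
  relevant rider attached: no → false
  police report filed: yes → true
  days until reported > 188 days: 17 > 188 is false
  policy age ≤ 223 months: 90 ≤ 223 is true
  claim amount ≤ 97274 USD: 182897 ≤ 97274 is false
  peril ∈ {other, vandalism}: vandalism is in the set → true
  days until reported < 97 days: 17 < 97 is true
  days until reported ≥ 324 days: 17 ≥ 324 is false
  claims in prior 3 years ≥ 8: 3 ≥ 8 is false
Combine:
[1.1.1] exactly-one(true, false, true) = false
[1.1.2.1.2] false → true (antecedent false ⇒ implication holds) = true
[1.1.2.1] true OR true = true
[1.1.2] NOT true = false
[1.1.3.2] false OR false = false
[1.1.3] false OR false = false
[1.1] false OR false OR false = false
[1.2.1.1.2.1] true → false = false
[1.2.1.1.2] NOT false = true
[1.2.1.1] false OR true = true
[1.2.1.2.2] NOT false = true
[1.2.1.2] true → true = true
[1.2.1.3.1] true AND true = true
[1.2.1.3.2] exactly-one(false, false) = false
[1.2.1.3] true → false = false
[1.2.1] true AND true AND false = false
[1.2] NOT false = true
[1] false AND true = false
[root] NOT false = true
Overall: true → paid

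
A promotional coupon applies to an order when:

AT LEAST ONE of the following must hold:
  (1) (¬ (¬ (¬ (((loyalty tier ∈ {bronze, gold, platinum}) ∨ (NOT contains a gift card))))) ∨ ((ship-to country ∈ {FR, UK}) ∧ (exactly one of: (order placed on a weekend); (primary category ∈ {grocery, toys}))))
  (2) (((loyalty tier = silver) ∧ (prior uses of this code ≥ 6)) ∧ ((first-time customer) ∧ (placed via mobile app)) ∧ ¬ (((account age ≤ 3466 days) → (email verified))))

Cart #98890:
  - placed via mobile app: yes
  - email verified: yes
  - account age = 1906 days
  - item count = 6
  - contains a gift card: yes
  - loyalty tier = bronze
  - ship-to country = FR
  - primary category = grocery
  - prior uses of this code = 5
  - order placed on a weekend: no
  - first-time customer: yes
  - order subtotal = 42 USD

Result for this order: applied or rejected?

Applied

Atomic conditions:
  loyalty tier ∈ {bronze, gold, platinum}: bronze is in the set → true
  NOT contains a gift card: yes → false
  ship-to country ∈ {FR, UK}: FR is in the set → true
  order placed on a weekend: no → false
  primary category ∈ {grocery, toys}: grocery is in the set → true
  loyalty tier = silver: bronze == silver is false
  prior uses of this code ≥ 6: 5 ≥ 6 is false
  first-time customer: yes → true
  placed via mobile app: yes → true
  account age ≤ 3466 days: 1906 ≤ 3466 is true
  email verified: yes → true
Combine:
[1.1.1.1.1] true OR false = true
[1.1.1.1] NOT true = false
[1.1.1] NOT false = true
[1.1] NOT true = false
[1.2.2] exactly-one(false, true) = true
[1.2] true AND true = true
[1] false OR true = true
[2.1] false AND false = false
[2.2] true AND true = true
[2.3.1] true → true = true
[2.3] NOT true = false
[2] false AND true AND false = false
[root] true OR false = true
Overall: true → applied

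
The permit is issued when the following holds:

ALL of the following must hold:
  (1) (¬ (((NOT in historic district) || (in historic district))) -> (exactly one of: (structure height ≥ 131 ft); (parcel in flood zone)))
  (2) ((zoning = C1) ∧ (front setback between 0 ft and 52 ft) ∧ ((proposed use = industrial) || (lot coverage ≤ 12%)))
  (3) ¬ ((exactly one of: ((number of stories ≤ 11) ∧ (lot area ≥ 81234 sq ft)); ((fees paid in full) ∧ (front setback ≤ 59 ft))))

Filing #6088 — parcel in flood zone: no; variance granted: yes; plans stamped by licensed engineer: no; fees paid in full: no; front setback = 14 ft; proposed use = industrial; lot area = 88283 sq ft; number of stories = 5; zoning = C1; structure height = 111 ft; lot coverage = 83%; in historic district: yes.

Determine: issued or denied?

Denied

Atomic conditions:
  NOT in historic district: yes → false
  in historic district: yes → true
  structure height ≥ 131 ft: 111 ≥ 131 is false
  parcel in flood zone: no → false
  zoning = C1: C1 == C1 is true
  front setback between 0 ft and 52 ft: 14 in [0, 52] is true
  proposed use = industrial: industrial == industrial is true
  lot coverage ≤ 12%: 83 ≤ 12 is false
  number of stories ≤ 11: 5 ≤ 11 is true
  lot area ≥ 81234 sq ft: 88283 ≥ 81234 is true
  fees paid in full: no → false
  front setback ≤ 59 ft: 14 ≤ 59 is true
Combine:
[1.1.1] false OR true = true
[1.1] NOT true = false
[1.2] exactly-one(false, false) = false
[1] false → false (antecedent false ⇒ implication holds) = true
[2.3] true OR false = true
[2] true AND true AND true = true
[3.1.1] true AND true = true
[3.1.2] false AND true = false
[3.1] exactly-one(true, false) = true
[3] NOT true = false
[root] true AND true AND false = false
Overall: false → denied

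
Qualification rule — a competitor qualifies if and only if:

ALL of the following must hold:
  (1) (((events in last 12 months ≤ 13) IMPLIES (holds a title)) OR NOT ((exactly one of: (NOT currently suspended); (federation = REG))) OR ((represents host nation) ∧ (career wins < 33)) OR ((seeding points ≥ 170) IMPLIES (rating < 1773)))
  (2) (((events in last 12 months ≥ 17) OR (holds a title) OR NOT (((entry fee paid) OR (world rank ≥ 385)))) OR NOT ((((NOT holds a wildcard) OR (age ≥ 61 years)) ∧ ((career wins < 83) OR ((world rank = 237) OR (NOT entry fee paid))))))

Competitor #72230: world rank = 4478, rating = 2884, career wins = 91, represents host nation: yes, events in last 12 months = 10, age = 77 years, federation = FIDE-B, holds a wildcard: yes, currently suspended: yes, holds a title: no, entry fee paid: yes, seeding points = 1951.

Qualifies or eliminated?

Qualifies

Atomic conditions:
  events in last 12 months ≤ 13: 10 ≤ 13 is true
  holds a title: no → false
  NOT currently suspended: yes → false
  federation = REG: FIDE-B == REG is false
  represents host nation: yes → true
  career wins < 33: 91 < 33 is false
  seeding points ≥ 170: 1951 ≥ 170 is true
  rating < 1773: 2884 < 1773 is false
  events in last 12 months ≥ 17: 10 ≥ 17 is false
  entry fee paid: yes → true
  world rank ≥ 385: 4478 ≥ 385 is true
  NOT holds a wildcard: yes → false
  age ≥ 61 years: 77 ≥ 61 is true
  career wins < 83: 91 < 83 is false
  world rank = 237: 4478 == 237 is false
  NOT entry fee paid: yes → false
Combine:
[1.1] true → false = false
[1.2.1] exactly-one(false, false) = false
[1.2] NOT false = true
[1.3] true AND false = false
[1.4] true → false = false
[1] false OR true OR false OR false = true
[2.1.3.1] true OR true = true
[2.1.3] NOT true = false
[2.1] false OR false OR false = false
[2.2.1.1] false OR true = true
[2.2.1.2.2] false OR false = false
[2.2.1.2] false OR false = false
[2.2.1] true AND false = false
[2.2] NOT false = true
[2] false OR true = true
[root] true AND true = true
Overall: true → qualifies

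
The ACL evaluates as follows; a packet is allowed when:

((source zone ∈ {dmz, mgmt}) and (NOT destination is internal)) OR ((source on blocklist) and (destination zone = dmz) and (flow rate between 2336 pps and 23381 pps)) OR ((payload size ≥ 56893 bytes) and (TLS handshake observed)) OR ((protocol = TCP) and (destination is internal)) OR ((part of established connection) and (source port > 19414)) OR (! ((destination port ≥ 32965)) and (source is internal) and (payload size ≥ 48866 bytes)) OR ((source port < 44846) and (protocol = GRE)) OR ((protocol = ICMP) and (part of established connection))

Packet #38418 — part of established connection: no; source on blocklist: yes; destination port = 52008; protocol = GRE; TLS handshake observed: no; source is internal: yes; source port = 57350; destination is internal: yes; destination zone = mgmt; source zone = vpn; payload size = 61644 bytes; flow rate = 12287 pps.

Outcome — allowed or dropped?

Dropped

Atomic conditions:
  source zone ∈ {dmz, mgmt}: vpn is not in the set → false
  NOT destination is internal: yes → false
  source on blocklist: yes → true
  destination zone = dmz: mgmt == dmz is false
  flow rate between 2336 pps and 23381 pps: 12287 in [2336, 23381] is true
  payload size ≥ 56893 bytes: 61644 ≥ 56893 is true
  TLS handshake observed: no → false
  protocol = TCP: GRE == TCP is false
  destination is internal: yes → true
  part of established connection: no → false
  source port > 19414: 57350 > 19414 is true
  destination port ≥ 32965: 52008 ≥ 32965 is true
  source is internal: yes → true
  payload size ≥ 48866 bytes: 61644 ≥ 48866 is true
  source port < 44846: 57350 < 44846 is false
  protocol = GRE: GRE == GRE is true
  protocol = ICMP: GRE == ICMP is false
Combine:
[1] false AND false = false
[2] true AND false AND true = false
[3] true AND false = false
[4] false AND true = false
[5] false AND true = false
[6.1] NOT true = false
[6] false AND true AND true = false
[7] false AND true = false
[8] false AND false = false
[root] false OR false OR false OR false OR false OR false OR false OR false = false
Overall: false → dropped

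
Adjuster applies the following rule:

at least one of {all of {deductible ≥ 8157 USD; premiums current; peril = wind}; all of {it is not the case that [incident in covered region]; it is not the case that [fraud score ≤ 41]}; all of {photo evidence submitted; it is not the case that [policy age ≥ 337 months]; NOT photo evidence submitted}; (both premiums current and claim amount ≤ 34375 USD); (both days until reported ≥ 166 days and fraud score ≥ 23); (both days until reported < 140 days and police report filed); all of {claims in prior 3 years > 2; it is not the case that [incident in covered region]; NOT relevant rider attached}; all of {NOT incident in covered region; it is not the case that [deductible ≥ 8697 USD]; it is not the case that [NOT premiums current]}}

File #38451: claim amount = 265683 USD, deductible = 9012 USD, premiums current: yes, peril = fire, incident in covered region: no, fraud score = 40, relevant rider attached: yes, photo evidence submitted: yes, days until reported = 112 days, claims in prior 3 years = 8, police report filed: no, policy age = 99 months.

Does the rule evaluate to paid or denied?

Denied

Atomic conditions:
  deductible ≥ 8157 USD: 9012 ≥ 8157 is true
  premiums current: yes → true
  peril = wind: fire == wind is false
  incident in covered region: no → false
  fraud score ≤ 41: 40 ≤ 41 is true
  photo evidence submitted: yes → true
  policy age ≥ 337 months: 99 ≥ 337 is false
  NOT photo evidence submitted: yes → false
  claim amount ≤ 34375 USD: 265683 ≤ 34375 is false
  days until reported ≥ 166 days: 112 ≥ 166 is false
  fraud score ≥ 23: 40 ≥ 23 is true
  days until reported < 140 days: 112 < 140 is true
  police report filed: no → false
  claims in prior 3 years > 2: 8 > 2 is true
  NOT relevant rider attached: yes → false
  NOT incident in covered region: no → true
  deductible ≥ 8697 USD: 9012 ≥ 8697 is true
  NOT premiums current: yes → false
Combine:
[1] true AND true AND false = false
[2.1] NOT false = true
[2.2] NOT true = false
[2] true AND false = false
[3.2] NOT false = true
[3] true AND true AND false = false
[4] true AND false = false
[5] false AND true = false
[6] true AND false = false
[7.2] NOT false = true
[7] true AND true AND false = false
[8.2] NOT true = false
[8.3] NOT false = true
[8] true AND false AND true = false
[root] false OR false OR false OR false OR false OR false OR false OR false = false
Overall: false → denied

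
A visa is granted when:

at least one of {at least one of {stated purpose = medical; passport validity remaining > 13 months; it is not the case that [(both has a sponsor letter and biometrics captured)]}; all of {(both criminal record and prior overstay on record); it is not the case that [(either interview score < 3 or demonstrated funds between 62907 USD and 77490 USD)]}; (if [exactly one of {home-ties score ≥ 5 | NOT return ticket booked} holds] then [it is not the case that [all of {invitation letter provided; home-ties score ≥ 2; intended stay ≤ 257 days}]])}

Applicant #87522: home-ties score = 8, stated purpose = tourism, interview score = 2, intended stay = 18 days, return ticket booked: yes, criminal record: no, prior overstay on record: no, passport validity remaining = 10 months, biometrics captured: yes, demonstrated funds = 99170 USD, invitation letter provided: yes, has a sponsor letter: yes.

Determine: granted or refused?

Atomic conditions:
  stated purpose = medical: tourism == medical is false
  passport validity remaining > 13 months: 10 > 13 is false
  has a sponsor letter: yes → true
  biometrics captured: yes → true
  criminal record: no → false
  prior overstay on record: no → false
  interview score < 3: 2 < 3 is true
  demonstrated funds between 62907 USD and 77490 USD: 99170 in [62907, 77490] is false
  home-ties score ≥ 5: 8 ≥ 5 is true
  NOT return ticket booked: yes → false
  invitation letter provided: yes → true
  home-ties score ≥ 2: 8 ≥ 2 is true
  intended stay ≤ 257 days: 18 ≤ 257 is true
Combine:
[1.3.1] true AND true = true
[1.3] NOT true = false
[1] false OR false OR false = false
[2.1] false AND false = false
[2.2.1] true OR false = true
[2.2] NOT true = false
[2] false AND false = false
[3.1] exactly-one(true, false) = true
[3.2.1] true AND true AND true = true
[3.2] NOT true = false
[3] true → false = false
[root] false OR false OR false = false
Overall: false → refused

Refused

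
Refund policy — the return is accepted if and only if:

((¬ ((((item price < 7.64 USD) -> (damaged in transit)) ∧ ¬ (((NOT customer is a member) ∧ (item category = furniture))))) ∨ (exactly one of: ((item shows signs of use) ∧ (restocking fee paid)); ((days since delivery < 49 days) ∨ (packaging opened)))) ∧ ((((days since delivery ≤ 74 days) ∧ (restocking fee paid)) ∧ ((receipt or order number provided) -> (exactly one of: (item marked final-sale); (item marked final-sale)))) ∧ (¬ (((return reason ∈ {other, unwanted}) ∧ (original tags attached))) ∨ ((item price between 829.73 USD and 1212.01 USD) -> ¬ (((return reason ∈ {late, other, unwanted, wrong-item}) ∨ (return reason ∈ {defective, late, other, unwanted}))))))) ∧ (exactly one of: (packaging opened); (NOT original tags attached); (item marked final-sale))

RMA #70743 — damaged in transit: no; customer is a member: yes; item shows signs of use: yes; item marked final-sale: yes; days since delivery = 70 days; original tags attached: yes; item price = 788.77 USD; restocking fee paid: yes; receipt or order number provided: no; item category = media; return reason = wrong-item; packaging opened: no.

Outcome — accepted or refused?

Accepted

Atomic conditions:
  item price < 7.64 USD: 788.77 < 7.64 is false
  damaged in transit: no → false
  NOT customer is a member: yes → false
  item category = furniture: media == furniture is false
  item shows signs of use: yes → true
  restocking fee paid: yes → true
  days since delivery < 49 days: 70 < 49 is false
  packaging opened: no → false
  days since delivery ≤ 74 days: 70 ≤ 74 is true
  receipt or order number provided: no → false
  item marked final-sale: yes → true
  return reason ∈ {other, unwanted}: wrong-item is not in the set → false
  original tags attached: yes → true
  item price between 829.73 USD and 1212.01 USD: 788.77 in [829.73, 1212.01] is false
  return reason ∈ {late, other, unwanted, wrong-item}: wrong-item is in the set → true
  return reason ∈ {defective, late, other, unwanted}: wrong-item is not in the set → false
  NOT original tags attached: yes → false
Combine:
[1.1.1.1.1] false → false (antecedent false ⇒ implication holds) = true
[1.1.1.1.2.1] false AND false = false
[1.1.1.1.2] NOT false = true
[1.1.1.1] true AND true = true
[1.1.1] NOT true = false
[1.1.2.1] true AND true = true
[1.1.2.2] false OR false = false
[1.1.2] exactly-one(true, false) = true
[1.1] false OR true = true
[1.2.1.1] true AND true = true
[1.2.1.2.2] exactly-one(true, true) = false
[1.2.1.2] false → false (antecedent false ⇒ implication holds) = true
[1.2.1] true AND true = true
[1.2.2.1.1] false AND true = false
[1.2.2.1] NOT false = true
[1.2.2.2.2.1] true OR false = true
[1.2.2.2.2] NOT true = false
[1.2.2.2] false → false (antecedent false ⇒ implication holds) = true
[1.2.2] true OR true = true
[1.2] true AND true = true
[1] true AND true = true
[2] exactly-one(false, false, true) = true
[root] true AND true = true
Overall: true → accepted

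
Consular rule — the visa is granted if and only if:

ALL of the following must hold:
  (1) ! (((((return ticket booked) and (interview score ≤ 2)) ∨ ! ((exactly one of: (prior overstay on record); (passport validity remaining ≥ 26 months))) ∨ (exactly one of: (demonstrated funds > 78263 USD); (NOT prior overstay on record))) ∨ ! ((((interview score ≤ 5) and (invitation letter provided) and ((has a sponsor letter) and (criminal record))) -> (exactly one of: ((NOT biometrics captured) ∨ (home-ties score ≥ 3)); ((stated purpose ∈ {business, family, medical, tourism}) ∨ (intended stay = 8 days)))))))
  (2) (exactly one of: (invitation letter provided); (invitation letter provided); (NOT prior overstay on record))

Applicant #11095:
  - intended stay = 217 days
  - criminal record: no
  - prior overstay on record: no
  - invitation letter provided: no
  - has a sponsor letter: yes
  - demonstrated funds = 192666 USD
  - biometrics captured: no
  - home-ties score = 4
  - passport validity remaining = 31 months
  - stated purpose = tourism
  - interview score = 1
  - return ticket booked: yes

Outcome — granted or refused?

Atomic conditions:
  return ticket booked: yes → true
  interview score ≤ 2: 1 ≤ 2 is true
  prior overstay on record: no → false
  passport validity remaining ≥ 26 months: 31 ≥ 26 is true
  demonstrated funds > 78263 USD: 192666 > 78263 is true
  NOT prior overstay on record: no → true
  interview score ≤ 5: 1 ≤ 5 is true
  invitation letter provided: no → false
  has a sponsor letter: yes → true
  criminal record: no → false
  NOT biometrics captured: no → true
  home-ties score ≥ 3: 4 ≥ 3 is true
  stated purpose ∈ {business, family, medical, tourism}: tourism is in the set → true
  intended stay = 8 days: 217 == 8 is false
Combine:
[1.1.1.1] true AND true = true
[1.1.1.2.1] exactly-one(false, true) = true
[1.1.1.2] NOT true = false
[1.1.1.3] exactly-one(true, true) = false
[1.1.1] true OR false OR false = true
[1.1.2.1.1.3] true AND false = false
[1.1.2.1.1] true AND false AND false = false
[1.1.2.1.2.1] true OR true = true
[1.1.2.1.2.2] true OR false = true
[1.1.2.1.2] exactly-one(true, true) = false
[1.1.2.1] false → false (antecedent false ⇒ implication holds) = true
[1.1.2] NOT true = false
[1.1] true OR false = true
[1] NOT true = false
[2] exactly-one(false, false, true) = true
[root] false AND true = false
Overall: false → refused

Refused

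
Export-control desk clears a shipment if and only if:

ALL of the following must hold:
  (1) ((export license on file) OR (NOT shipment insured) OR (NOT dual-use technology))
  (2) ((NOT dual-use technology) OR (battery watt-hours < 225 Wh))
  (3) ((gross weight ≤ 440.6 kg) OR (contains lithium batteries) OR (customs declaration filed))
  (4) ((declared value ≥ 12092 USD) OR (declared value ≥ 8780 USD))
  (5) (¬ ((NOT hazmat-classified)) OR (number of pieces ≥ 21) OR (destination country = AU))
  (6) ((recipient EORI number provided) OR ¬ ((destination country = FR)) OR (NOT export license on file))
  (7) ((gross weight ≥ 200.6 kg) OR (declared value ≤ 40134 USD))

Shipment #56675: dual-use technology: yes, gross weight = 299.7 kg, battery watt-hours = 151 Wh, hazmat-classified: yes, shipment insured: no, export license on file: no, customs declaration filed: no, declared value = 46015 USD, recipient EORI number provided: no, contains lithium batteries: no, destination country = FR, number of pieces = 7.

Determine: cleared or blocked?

Cleared

Atomic conditions:
  export license on file: no → false
  NOT shipment insured: no → true
  NOT dual-use technology: yes → false
  battery watt-hours < 225 Wh: 151 < 225 is true
  gross weight ≤ 440.6 kg: 299.7 ≤ 440.6 is true
  contains lithium batteries: no → false
  customs declaration filed: no → false
  declared value ≥ 12092 USD: 46015 ≥ 12092 is true
  declared value ≥ 8780 USD: 46015 ≥ 8780 is true
  NOT hazmat-classified: yes → false
  number of pieces ≥ 21: 7 ≥ 21 is false
  destination country = AU: FR == AU is false
  recipient EORI number provided: no → false
  destination country = FR: FR == FR is true
  NOT export license on file: no → true
  gross weight ≥ 200.6 kg: 299.7 ≥ 200.6 is true
  declared value ≤ 40134 USD: 46015 ≤ 40134 is false
Combine:
[1] false OR true OR false = true
[2] false OR true = true
[3] true OR false OR false = true
[4] true OR true = true
[5.1] NOT false = true
[5] true OR false OR false = true
[6.2] NOT true = false
[6] false OR false OR true = true
[7] true OR false = true
[root] true AND true AND true AND true AND true AND true AND true = true
Overall: true → cleared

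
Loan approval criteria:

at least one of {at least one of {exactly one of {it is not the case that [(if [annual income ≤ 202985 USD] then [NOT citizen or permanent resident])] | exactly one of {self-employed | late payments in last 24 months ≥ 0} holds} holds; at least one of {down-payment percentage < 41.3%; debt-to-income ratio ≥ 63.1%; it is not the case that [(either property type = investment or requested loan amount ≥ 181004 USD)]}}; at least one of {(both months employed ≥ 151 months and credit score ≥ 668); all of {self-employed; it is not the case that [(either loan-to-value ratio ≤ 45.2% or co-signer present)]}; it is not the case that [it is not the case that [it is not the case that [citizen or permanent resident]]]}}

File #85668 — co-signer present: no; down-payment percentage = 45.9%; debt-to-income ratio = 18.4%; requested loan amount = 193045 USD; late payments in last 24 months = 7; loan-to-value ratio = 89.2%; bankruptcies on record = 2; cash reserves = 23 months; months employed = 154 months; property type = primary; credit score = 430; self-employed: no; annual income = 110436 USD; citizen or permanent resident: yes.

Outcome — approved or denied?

Denied

Atomic conditions:
  annual income ≤ 202985 USD: 110436 ≤ 202985 is true
  NOT citizen or permanent resident: yes → false
  self-employed: no → false
  late payments in last 24 months ≥ 0: 7 ≥ 0 is true
  down-payment percentage < 41.3%: 45.9 < 41.3 is false
  debt-to-income ratio ≥ 63.1%: 18.4 ≥ 63.1 is false
  property type = investment: primary == investment is false
  requested loan amount ≥ 181004 USD: 193045 ≥ 181004 is true
  months employed ≥ 151 months: 154 ≥ 151 is true
  credit score ≥ 668: 430 ≥ 668 is false
  loan-to-value ratio ≤ 45.2%: 89.2 ≤ 45.2 is false
  co-signer present: no → false
  citizen or permanent resident: yes → true
Combine:
[1.1.1.1] true → false = false
[1.1.1] NOT false = true
[1.1.2] exactly-one(false, true) = true
[1.1] exactly-one(true, true) = false
[1.2.3.1] false OR true = true
[1.2.3] NOT true = false
[1.2] false OR false OR false = false
[1] false OR false = false
[2.1] true AND false = false
[2.2.2.1] false OR false = false
[2.2.2] NOT false = true
[2.2] false AND true = false
[2.3.1.1] NOT true = false
[2.3.1] NOT false = true
[2.3] NOT true = false
[2] false OR false OR false = false
[root] false OR false = false
Overall: false → denied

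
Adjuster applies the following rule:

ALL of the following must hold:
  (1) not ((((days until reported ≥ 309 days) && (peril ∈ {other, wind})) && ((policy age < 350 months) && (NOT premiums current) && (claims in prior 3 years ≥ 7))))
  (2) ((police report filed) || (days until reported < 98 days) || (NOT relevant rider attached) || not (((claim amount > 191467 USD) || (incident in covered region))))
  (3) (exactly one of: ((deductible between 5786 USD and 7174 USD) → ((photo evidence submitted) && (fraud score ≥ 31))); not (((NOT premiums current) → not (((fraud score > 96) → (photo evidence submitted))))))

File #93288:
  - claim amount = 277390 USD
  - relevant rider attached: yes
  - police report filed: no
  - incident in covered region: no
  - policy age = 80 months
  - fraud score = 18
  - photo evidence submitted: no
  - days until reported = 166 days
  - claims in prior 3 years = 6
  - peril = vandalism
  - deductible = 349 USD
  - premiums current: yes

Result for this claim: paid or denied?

Atomic conditions:
  days until reported ≥ 309 days: 166 ≥ 309 is false
  peril ∈ {other, wind}: vandalism is not in the set → false
  policy age < 350 months: 80 < 350 is true
  NOT premiums current: yes → false
  claims in prior 3 years ≥ 7: 6 ≥ 7 is false
  police report filed: no → false
  days until reported < 98 days: 166 < 98 is false
  NOT relevant rider attached: yes → false
  claim amount > 191467 USD: 277390 > 191467 is true
  incident in covered region: no → false
  deductible between 5786 USD and 7174 USD: 349 in [5786, 7174] is false
  photo evidence submitted: no → false
  fraud score ≥ 31: 18 ≥ 31 is false
  fraud score > 96: 18 > 96 is false
Combine:
[1.1.1] false AND false = false
[1.1.2] true AND false AND false = false
[1.1] false AND false = false
[1] NOT false = true
[2.4.1] true OR false = true
[2.4] NOT true = false
[2] false OR false OR false OR false = false
[3.1.2] false AND false = false
[3.1] false → false (antecedent false ⇒ implication holds) = true
[3.2.1.2.1] false → false (antecedent false ⇒ implication holds) = true
[3.2.1.2] NOT true = false
[3.2.1] false → false (antecedent false ⇒ implication holds) = true
[3.2] NOT true = false
[3] exactly-one(true, false) = true
[root] true AND false AND true = false
Overall: false → denied

Denied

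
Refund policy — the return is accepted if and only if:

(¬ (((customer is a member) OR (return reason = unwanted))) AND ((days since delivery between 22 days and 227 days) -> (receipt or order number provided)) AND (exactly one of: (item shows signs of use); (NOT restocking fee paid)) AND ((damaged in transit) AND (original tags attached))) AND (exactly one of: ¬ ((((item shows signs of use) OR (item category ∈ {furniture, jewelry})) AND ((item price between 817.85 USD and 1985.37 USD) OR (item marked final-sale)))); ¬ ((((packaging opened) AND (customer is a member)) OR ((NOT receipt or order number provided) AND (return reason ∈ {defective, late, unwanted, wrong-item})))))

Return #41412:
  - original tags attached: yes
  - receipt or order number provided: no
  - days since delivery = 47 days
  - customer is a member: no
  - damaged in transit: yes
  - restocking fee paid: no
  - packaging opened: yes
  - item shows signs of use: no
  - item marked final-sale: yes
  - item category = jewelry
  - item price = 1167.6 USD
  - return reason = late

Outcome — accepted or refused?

Refused

Atomic conditions:
  customer is a member: no → false
  return reason = unwanted: late == unwanted is false
  days since delivery between 22 days and 227 days: 47 in [22, 227] is true
  receipt or order number provided: no → false
  item shows signs of use: no → false
  NOT restocking fee paid: no → true
  damaged in transit: yes → true
  original tags attached: yes → true
  item category ∈ {furniture, jewelry}: jewelry is in the set → true
  item price between 817.85 USD and 1985.37 USD: 1167.6 in [817.85, 1985.37] is true
  item marked final-sale: yes → true
  packaging opened: yes → true
  NOT receipt or order number provided: no → true
  return reason ∈ {defective, late, unwanted, wrong-item}: late is in the set → true
Combine:
[1.1.1] false OR false = false
[1.1] NOT false = true
[1.2] true → false = false
[1.3] exactly-one(false, true) = true
[1.4] true AND true = true
[1] true AND false AND true AND true = false
[2.1.1.1] false OR true = true
[2.1.1.2] true OR true = true
[2.1.1] true AND true = true
[2.1] NOT true = false
[2.2.1.1] true AND false = false
[2.2.1.2] true AND true = true
[2.2.1] false OR true = true
[2.2] NOT true = false
[2] exactly-one(false, false) = false
[root] false AND false = false
Overall: false → refused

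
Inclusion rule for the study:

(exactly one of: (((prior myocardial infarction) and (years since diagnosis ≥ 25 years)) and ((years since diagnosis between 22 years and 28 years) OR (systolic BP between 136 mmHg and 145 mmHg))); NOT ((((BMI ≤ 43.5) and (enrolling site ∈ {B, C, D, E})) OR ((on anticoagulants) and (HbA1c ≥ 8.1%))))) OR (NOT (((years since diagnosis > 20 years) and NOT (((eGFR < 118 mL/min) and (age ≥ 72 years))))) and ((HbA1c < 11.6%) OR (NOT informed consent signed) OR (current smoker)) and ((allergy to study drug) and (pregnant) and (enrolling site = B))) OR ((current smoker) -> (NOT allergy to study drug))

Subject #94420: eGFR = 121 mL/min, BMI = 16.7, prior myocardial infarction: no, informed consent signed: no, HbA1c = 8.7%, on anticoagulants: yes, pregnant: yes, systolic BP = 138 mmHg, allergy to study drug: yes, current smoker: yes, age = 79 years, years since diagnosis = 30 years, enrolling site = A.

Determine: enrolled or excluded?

Atomic conditions:
  prior myocardial infarction: no → false
  years since diagnosis ≥ 25 years: 30 ≥ 25 is true
  years since diagnosis between 22 years and 28 years: 30 in [22, 28] is false
  systolic BP between 136 mmHg and 145 mmHg: 138 in [136, 145] is true
  BMI ≤ 43.5: 16.7 ≤ 43.5 is true
  enrolling site ∈ {B, C, D, E}: A is not in the set → false
  on anticoagulants: yes → true
  HbA1c ≥ 8.1%: 8.7 ≥ 8.1 is true
  years since diagnosis > 20 years: 30 > 20 is true
  eGFR < 118 mL/min: 121 < 118 is false
  age ≥ 72 years: 79 ≥ 72 is true
  HbA1c < 11.6%: 8.7 < 11.6 is true
  NOT informed consent signed: no → true
  current smoker: yes → true
  allergy to study drug: yes → true
  pregnant: yes → true
  enrolling site = B: A == B is false
  NOT allergy to study drug: yes → false
Combine:
[1.1.1] false AND true = false
[1.1.2] false OR true = true
[1.1] false AND true = false
[1.2.1.1] true AND false = false
[1.2.1.2] true AND true = true
[1.2.1] false OR true = true
[1.2] NOT true = false
[1] exactly-one(false, false) = false
[2.1.1.2.1] false AND true = false
[2.1.1.2] NOT false = true
[2.1.1] true AND true = true
[2.1] NOT true = false
[2.2] true OR true OR true = true
[2.3] true AND true AND false = false
[2] false AND true AND false = false
[3] true → false = false
[root] false OR false OR false = false
Overall: false → excluded

Excluded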